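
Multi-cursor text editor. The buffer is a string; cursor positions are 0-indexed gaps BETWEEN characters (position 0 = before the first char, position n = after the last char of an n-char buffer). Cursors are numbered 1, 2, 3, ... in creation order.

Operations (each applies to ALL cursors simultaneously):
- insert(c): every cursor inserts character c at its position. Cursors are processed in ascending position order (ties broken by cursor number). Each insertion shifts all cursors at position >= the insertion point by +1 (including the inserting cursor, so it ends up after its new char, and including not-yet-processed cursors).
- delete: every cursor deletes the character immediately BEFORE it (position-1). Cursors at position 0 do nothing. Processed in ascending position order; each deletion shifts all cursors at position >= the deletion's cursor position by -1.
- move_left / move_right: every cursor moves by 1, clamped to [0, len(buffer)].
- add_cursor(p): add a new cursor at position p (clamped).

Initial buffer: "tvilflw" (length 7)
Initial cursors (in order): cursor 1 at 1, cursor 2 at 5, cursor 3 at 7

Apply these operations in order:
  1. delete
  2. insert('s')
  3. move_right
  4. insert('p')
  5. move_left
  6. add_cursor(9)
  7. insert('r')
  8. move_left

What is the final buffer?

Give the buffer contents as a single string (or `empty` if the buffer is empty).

After op 1 (delete): buffer="vill" (len 4), cursors c1@0 c2@3 c3@4, authorship ....
After op 2 (insert('s')): buffer="svilsls" (len 7), cursors c1@1 c2@5 c3@7, authorship 1...2.3
After op 3 (move_right): buffer="svilsls" (len 7), cursors c1@2 c2@6 c3@7, authorship 1...2.3
After op 4 (insert('p')): buffer="svpilslpsp" (len 10), cursors c1@3 c2@8 c3@10, authorship 1.1..2.233
After op 5 (move_left): buffer="svpilslpsp" (len 10), cursors c1@2 c2@7 c3@9, authorship 1.1..2.233
After op 6 (add_cursor(9)): buffer="svpilslpsp" (len 10), cursors c1@2 c2@7 c3@9 c4@9, authorship 1.1..2.233
After op 7 (insert('r')): buffer="svrpilslrpsrrp" (len 14), cursors c1@3 c2@9 c3@13 c4@13, authorship 1.11..2.223343
After op 8 (move_left): buffer="svrpilslrpsrrp" (len 14), cursors c1@2 c2@8 c3@12 c4@12, authorship 1.11..2.223343

Answer: svrpilslrpsrrp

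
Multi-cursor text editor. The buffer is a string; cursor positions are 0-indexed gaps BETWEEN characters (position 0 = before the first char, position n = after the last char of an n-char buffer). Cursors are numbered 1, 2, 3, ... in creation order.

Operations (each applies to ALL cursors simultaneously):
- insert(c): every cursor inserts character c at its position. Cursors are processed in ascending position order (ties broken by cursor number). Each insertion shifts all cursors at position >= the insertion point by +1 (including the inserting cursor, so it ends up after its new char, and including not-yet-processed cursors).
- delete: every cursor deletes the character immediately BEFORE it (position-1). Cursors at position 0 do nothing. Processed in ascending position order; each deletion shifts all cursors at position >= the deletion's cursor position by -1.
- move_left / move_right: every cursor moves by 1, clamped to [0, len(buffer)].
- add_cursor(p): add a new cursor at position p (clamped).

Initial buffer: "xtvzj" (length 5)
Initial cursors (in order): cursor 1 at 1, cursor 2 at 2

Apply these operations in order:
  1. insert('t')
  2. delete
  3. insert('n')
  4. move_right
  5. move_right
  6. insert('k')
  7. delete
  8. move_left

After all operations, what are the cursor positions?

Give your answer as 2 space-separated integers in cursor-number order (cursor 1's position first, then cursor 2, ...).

After op 1 (insert('t')): buffer="xtttvzj" (len 7), cursors c1@2 c2@4, authorship .1.2...
After op 2 (delete): buffer="xtvzj" (len 5), cursors c1@1 c2@2, authorship .....
After op 3 (insert('n')): buffer="xntnvzj" (len 7), cursors c1@2 c2@4, authorship .1.2...
After op 4 (move_right): buffer="xntnvzj" (len 7), cursors c1@3 c2@5, authorship .1.2...
After op 5 (move_right): buffer="xntnvzj" (len 7), cursors c1@4 c2@6, authorship .1.2...
After op 6 (insert('k')): buffer="xntnkvzkj" (len 9), cursors c1@5 c2@8, authorship .1.21..2.
After op 7 (delete): buffer="xntnvzj" (len 7), cursors c1@4 c2@6, authorship .1.2...
After op 8 (move_left): buffer="xntnvzj" (len 7), cursors c1@3 c2@5, authorship .1.2...

Answer: 3 5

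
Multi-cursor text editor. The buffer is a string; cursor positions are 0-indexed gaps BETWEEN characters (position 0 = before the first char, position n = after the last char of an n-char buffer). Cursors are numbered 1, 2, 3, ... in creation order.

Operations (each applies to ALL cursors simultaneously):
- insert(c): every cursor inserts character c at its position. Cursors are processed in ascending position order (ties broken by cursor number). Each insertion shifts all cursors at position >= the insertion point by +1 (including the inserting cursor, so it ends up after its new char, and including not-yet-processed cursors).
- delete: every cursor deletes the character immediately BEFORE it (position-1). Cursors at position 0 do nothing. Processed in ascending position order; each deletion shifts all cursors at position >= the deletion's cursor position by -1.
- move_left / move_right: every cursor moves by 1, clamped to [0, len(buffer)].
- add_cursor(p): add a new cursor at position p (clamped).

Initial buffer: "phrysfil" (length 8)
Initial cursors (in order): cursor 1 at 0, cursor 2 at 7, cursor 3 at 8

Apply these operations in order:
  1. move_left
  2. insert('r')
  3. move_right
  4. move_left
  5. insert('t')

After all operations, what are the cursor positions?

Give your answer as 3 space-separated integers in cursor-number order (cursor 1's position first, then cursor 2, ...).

After op 1 (move_left): buffer="phrysfil" (len 8), cursors c1@0 c2@6 c3@7, authorship ........
After op 2 (insert('r')): buffer="rphrysfrirl" (len 11), cursors c1@1 c2@8 c3@10, authorship 1......2.3.
After op 3 (move_right): buffer="rphrysfrirl" (len 11), cursors c1@2 c2@9 c3@11, authorship 1......2.3.
After op 4 (move_left): buffer="rphrysfrirl" (len 11), cursors c1@1 c2@8 c3@10, authorship 1......2.3.
After op 5 (insert('t')): buffer="rtphrysfrtirtl" (len 14), cursors c1@2 c2@10 c3@13, authorship 11......22.33.

Answer: 2 10 13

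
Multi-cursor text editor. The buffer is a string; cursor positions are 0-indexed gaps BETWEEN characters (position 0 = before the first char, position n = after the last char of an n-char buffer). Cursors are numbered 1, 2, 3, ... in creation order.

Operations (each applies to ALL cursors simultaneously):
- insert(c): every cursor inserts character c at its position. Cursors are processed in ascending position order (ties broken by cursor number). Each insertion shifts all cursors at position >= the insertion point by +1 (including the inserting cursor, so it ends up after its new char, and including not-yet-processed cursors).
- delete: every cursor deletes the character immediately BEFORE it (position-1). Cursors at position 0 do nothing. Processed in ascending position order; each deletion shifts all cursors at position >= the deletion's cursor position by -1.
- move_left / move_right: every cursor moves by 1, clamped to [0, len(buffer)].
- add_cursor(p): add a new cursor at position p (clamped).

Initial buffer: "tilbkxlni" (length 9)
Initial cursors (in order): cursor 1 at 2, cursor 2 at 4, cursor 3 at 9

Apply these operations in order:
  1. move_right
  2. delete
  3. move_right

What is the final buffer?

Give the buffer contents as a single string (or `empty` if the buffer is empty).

After op 1 (move_right): buffer="tilbkxlni" (len 9), cursors c1@3 c2@5 c3@9, authorship .........
After op 2 (delete): buffer="tibxln" (len 6), cursors c1@2 c2@3 c3@6, authorship ......
After op 3 (move_right): buffer="tibxln" (len 6), cursors c1@3 c2@4 c3@6, authorship ......

Answer: tibxln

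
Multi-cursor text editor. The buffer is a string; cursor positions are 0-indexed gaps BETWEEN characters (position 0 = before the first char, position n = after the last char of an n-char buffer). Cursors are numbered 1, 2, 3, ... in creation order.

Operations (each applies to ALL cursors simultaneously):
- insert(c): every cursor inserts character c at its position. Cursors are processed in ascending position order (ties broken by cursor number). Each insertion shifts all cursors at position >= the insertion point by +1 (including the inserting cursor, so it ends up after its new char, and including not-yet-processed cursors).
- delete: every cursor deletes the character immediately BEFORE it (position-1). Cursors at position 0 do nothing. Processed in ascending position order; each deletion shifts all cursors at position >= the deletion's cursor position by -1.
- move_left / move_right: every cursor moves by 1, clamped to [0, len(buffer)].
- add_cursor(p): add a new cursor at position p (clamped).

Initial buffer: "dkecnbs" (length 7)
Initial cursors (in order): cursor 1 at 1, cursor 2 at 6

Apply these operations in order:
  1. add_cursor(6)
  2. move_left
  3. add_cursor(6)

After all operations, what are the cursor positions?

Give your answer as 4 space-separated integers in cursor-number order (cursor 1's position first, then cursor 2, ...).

After op 1 (add_cursor(6)): buffer="dkecnbs" (len 7), cursors c1@1 c2@6 c3@6, authorship .......
After op 2 (move_left): buffer="dkecnbs" (len 7), cursors c1@0 c2@5 c3@5, authorship .......
After op 3 (add_cursor(6)): buffer="dkecnbs" (len 7), cursors c1@0 c2@5 c3@5 c4@6, authorship .......

Answer: 0 5 5 6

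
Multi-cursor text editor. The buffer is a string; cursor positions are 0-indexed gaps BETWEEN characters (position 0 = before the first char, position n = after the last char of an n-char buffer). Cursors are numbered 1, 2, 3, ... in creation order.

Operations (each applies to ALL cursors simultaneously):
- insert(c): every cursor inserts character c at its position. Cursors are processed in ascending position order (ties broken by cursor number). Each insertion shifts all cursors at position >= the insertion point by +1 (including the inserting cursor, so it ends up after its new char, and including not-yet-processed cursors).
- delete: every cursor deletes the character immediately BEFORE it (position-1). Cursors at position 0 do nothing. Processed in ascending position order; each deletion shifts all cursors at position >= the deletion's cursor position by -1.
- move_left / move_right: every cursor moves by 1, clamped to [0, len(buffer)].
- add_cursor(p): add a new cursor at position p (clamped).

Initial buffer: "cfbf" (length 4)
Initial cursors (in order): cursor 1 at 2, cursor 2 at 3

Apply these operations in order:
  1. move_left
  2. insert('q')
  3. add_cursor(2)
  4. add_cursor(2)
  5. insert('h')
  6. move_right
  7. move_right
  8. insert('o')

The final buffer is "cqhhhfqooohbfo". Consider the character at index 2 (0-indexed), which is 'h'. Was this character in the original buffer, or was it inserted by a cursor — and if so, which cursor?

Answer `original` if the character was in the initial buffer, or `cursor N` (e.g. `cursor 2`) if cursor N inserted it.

Answer: cursor 1

Derivation:
After op 1 (move_left): buffer="cfbf" (len 4), cursors c1@1 c2@2, authorship ....
After op 2 (insert('q')): buffer="cqfqbf" (len 6), cursors c1@2 c2@4, authorship .1.2..
After op 3 (add_cursor(2)): buffer="cqfqbf" (len 6), cursors c1@2 c3@2 c2@4, authorship .1.2..
After op 4 (add_cursor(2)): buffer="cqfqbf" (len 6), cursors c1@2 c3@2 c4@2 c2@4, authorship .1.2..
After op 5 (insert('h')): buffer="cqhhhfqhbf" (len 10), cursors c1@5 c3@5 c4@5 c2@8, authorship .1134.22..
After op 6 (move_right): buffer="cqhhhfqhbf" (len 10), cursors c1@6 c3@6 c4@6 c2@9, authorship .1134.22..
After op 7 (move_right): buffer="cqhhhfqhbf" (len 10), cursors c1@7 c3@7 c4@7 c2@10, authorship .1134.22..
After op 8 (insert('o')): buffer="cqhhhfqooohbfo" (len 14), cursors c1@10 c3@10 c4@10 c2@14, authorship .1134.21342..2
Authorship (.=original, N=cursor N): . 1 1 3 4 . 2 1 3 4 2 . . 2
Index 2: author = 1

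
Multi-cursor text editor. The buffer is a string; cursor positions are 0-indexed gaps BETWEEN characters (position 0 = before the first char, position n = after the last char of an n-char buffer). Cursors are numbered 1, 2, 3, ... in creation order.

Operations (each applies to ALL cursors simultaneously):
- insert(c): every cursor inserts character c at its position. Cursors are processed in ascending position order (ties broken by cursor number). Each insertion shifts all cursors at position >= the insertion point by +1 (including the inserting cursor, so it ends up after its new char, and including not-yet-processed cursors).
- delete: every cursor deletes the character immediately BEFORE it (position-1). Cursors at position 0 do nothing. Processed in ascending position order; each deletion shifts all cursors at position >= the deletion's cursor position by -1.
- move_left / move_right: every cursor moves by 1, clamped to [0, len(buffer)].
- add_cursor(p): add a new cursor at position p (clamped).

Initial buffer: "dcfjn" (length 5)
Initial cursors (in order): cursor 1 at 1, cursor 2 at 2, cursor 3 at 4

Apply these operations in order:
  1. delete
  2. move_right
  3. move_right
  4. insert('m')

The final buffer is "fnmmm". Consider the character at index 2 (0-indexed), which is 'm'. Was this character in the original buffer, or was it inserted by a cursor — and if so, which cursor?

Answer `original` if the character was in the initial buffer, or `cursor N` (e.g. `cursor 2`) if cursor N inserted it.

After op 1 (delete): buffer="fn" (len 2), cursors c1@0 c2@0 c3@1, authorship ..
After op 2 (move_right): buffer="fn" (len 2), cursors c1@1 c2@1 c3@2, authorship ..
After op 3 (move_right): buffer="fn" (len 2), cursors c1@2 c2@2 c3@2, authorship ..
After op 4 (insert('m')): buffer="fnmmm" (len 5), cursors c1@5 c2@5 c3@5, authorship ..123
Authorship (.=original, N=cursor N): . . 1 2 3
Index 2: author = 1

Answer: cursor 1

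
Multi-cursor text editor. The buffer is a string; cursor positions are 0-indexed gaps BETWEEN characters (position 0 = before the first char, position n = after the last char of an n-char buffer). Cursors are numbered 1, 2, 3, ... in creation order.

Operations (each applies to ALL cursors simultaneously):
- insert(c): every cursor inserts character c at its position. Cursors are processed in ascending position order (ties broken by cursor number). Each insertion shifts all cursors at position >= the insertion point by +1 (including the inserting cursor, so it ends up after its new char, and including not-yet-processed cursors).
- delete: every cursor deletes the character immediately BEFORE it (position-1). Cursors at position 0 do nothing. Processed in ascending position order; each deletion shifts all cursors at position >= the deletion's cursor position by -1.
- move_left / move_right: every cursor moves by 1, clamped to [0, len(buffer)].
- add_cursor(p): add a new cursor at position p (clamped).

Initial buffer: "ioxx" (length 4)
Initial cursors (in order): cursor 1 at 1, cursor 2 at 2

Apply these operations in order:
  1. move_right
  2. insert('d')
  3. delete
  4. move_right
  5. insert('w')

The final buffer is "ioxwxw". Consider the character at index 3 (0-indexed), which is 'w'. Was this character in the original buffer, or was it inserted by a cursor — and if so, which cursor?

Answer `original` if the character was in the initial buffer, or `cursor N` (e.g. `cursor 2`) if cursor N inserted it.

After op 1 (move_right): buffer="ioxx" (len 4), cursors c1@2 c2@3, authorship ....
After op 2 (insert('d')): buffer="iodxdx" (len 6), cursors c1@3 c2@5, authorship ..1.2.
After op 3 (delete): buffer="ioxx" (len 4), cursors c1@2 c2@3, authorship ....
After op 4 (move_right): buffer="ioxx" (len 4), cursors c1@3 c2@4, authorship ....
After op 5 (insert('w')): buffer="ioxwxw" (len 6), cursors c1@4 c2@6, authorship ...1.2
Authorship (.=original, N=cursor N): . . . 1 . 2
Index 3: author = 1

Answer: cursor 1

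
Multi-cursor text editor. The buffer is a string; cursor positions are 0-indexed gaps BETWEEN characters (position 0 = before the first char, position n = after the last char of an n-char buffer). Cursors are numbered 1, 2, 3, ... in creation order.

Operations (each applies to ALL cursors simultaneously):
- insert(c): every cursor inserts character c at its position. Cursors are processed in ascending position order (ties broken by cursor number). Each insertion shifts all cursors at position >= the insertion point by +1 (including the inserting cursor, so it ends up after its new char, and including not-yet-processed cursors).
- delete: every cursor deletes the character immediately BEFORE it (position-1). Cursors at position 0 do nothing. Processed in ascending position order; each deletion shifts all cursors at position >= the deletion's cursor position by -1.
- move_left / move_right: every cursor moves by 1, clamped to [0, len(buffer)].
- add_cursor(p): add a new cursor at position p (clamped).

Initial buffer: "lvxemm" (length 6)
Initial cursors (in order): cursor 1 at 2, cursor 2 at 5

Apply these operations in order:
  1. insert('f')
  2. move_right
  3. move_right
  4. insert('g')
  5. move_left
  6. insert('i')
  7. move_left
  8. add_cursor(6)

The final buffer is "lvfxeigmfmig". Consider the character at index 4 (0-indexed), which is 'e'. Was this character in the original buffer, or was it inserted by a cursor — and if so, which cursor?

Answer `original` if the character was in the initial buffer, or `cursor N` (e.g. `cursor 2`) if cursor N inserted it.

Answer: original

Derivation:
After op 1 (insert('f')): buffer="lvfxemfm" (len 8), cursors c1@3 c2@7, authorship ..1...2.
After op 2 (move_right): buffer="lvfxemfm" (len 8), cursors c1@4 c2@8, authorship ..1...2.
After op 3 (move_right): buffer="lvfxemfm" (len 8), cursors c1@5 c2@8, authorship ..1...2.
After op 4 (insert('g')): buffer="lvfxegmfmg" (len 10), cursors c1@6 c2@10, authorship ..1..1.2.2
After op 5 (move_left): buffer="lvfxegmfmg" (len 10), cursors c1@5 c2@9, authorship ..1..1.2.2
After op 6 (insert('i')): buffer="lvfxeigmfmig" (len 12), cursors c1@6 c2@11, authorship ..1..11.2.22
After op 7 (move_left): buffer="lvfxeigmfmig" (len 12), cursors c1@5 c2@10, authorship ..1..11.2.22
After op 8 (add_cursor(6)): buffer="lvfxeigmfmig" (len 12), cursors c1@5 c3@6 c2@10, authorship ..1..11.2.22
Authorship (.=original, N=cursor N): . . 1 . . 1 1 . 2 . 2 2
Index 4: author = original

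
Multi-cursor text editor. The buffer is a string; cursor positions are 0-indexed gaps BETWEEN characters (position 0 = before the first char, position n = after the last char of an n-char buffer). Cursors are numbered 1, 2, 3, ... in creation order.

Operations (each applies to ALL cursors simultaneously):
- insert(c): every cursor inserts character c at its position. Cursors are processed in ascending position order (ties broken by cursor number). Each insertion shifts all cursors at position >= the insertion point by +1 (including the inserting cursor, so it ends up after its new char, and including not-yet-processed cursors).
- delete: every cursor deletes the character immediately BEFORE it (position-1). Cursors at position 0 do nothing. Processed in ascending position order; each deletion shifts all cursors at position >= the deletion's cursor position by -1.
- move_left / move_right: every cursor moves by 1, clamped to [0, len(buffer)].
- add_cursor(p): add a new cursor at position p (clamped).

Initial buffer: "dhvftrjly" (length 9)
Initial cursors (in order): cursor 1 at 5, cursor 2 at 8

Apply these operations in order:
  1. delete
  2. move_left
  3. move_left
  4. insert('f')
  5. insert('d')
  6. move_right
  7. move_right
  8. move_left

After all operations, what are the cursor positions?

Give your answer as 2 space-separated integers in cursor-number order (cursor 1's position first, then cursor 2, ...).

After op 1 (delete): buffer="dhvfrjy" (len 7), cursors c1@4 c2@6, authorship .......
After op 2 (move_left): buffer="dhvfrjy" (len 7), cursors c1@3 c2@5, authorship .......
After op 3 (move_left): buffer="dhvfrjy" (len 7), cursors c1@2 c2@4, authorship .......
After op 4 (insert('f')): buffer="dhfvffrjy" (len 9), cursors c1@3 c2@6, authorship ..1..2...
After op 5 (insert('d')): buffer="dhfdvffdrjy" (len 11), cursors c1@4 c2@8, authorship ..11..22...
After op 6 (move_right): buffer="dhfdvffdrjy" (len 11), cursors c1@5 c2@9, authorship ..11..22...
After op 7 (move_right): buffer="dhfdvffdrjy" (len 11), cursors c1@6 c2@10, authorship ..11..22...
After op 8 (move_left): buffer="dhfdvffdrjy" (len 11), cursors c1@5 c2@9, authorship ..11..22...

Answer: 5 9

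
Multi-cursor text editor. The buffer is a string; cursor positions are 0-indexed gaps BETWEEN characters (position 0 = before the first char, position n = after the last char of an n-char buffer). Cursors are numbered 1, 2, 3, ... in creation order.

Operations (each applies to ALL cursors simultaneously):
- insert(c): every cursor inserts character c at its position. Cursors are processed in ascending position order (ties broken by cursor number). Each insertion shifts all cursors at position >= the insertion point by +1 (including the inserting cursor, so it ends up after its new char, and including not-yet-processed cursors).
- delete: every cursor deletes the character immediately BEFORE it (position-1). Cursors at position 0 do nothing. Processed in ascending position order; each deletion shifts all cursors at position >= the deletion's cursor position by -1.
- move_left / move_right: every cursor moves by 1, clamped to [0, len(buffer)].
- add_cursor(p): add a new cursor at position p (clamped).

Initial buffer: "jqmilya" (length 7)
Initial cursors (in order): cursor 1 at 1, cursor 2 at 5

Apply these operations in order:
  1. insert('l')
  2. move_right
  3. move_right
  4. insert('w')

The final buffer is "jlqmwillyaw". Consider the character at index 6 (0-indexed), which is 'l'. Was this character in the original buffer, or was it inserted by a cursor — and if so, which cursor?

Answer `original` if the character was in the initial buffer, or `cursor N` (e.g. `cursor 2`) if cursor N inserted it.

After op 1 (insert('l')): buffer="jlqmillya" (len 9), cursors c1@2 c2@7, authorship .1....2..
After op 2 (move_right): buffer="jlqmillya" (len 9), cursors c1@3 c2@8, authorship .1....2..
After op 3 (move_right): buffer="jlqmillya" (len 9), cursors c1@4 c2@9, authorship .1....2..
After op 4 (insert('w')): buffer="jlqmwillyaw" (len 11), cursors c1@5 c2@11, authorship .1..1..2..2
Authorship (.=original, N=cursor N): . 1 . . 1 . . 2 . . 2
Index 6: author = original

Answer: original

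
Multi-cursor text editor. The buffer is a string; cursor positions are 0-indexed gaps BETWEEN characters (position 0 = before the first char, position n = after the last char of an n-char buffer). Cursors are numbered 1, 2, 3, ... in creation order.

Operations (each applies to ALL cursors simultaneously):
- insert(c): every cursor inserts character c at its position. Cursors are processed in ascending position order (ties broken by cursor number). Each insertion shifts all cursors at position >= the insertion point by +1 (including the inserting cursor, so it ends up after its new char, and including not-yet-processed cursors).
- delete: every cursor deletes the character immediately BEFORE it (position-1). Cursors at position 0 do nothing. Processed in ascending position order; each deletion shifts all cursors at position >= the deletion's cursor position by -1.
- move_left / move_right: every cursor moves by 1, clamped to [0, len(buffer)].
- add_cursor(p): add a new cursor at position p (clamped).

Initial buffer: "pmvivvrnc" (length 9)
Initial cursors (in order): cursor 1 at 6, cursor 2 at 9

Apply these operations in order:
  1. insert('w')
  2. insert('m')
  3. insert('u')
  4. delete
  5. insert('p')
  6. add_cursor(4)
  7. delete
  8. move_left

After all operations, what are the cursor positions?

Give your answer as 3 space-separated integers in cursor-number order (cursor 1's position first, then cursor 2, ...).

Answer: 6 11 2

Derivation:
After op 1 (insert('w')): buffer="pmvivvwrncw" (len 11), cursors c1@7 c2@11, authorship ......1...2
After op 2 (insert('m')): buffer="pmvivvwmrncwm" (len 13), cursors c1@8 c2@13, authorship ......11...22
After op 3 (insert('u')): buffer="pmvivvwmurncwmu" (len 15), cursors c1@9 c2@15, authorship ......111...222
After op 4 (delete): buffer="pmvivvwmrncwm" (len 13), cursors c1@8 c2@13, authorship ......11...22
After op 5 (insert('p')): buffer="pmvivvwmprncwmp" (len 15), cursors c1@9 c2@15, authorship ......111...222
After op 6 (add_cursor(4)): buffer="pmvivvwmprncwmp" (len 15), cursors c3@4 c1@9 c2@15, authorship ......111...222
After op 7 (delete): buffer="pmvvvwmrncwm" (len 12), cursors c3@3 c1@7 c2@12, authorship .....11...22
After op 8 (move_left): buffer="pmvvvwmrncwm" (len 12), cursors c3@2 c1@6 c2@11, authorship .....11...22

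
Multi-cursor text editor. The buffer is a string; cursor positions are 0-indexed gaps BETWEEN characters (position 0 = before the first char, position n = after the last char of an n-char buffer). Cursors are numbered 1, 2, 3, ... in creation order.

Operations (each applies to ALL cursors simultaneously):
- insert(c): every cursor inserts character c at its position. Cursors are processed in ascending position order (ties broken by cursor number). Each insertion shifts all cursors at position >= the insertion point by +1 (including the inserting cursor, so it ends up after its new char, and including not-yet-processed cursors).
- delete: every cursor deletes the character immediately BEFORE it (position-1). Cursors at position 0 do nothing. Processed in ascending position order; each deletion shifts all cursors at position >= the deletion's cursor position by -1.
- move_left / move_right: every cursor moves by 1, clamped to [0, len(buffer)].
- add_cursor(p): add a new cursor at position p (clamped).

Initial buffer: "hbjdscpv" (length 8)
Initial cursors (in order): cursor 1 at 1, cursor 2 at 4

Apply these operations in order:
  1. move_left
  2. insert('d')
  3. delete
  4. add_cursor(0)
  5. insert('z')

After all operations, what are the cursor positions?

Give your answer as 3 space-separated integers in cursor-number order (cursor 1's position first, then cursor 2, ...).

Answer: 2 6 2

Derivation:
After op 1 (move_left): buffer="hbjdscpv" (len 8), cursors c1@0 c2@3, authorship ........
After op 2 (insert('d')): buffer="dhbjddscpv" (len 10), cursors c1@1 c2@5, authorship 1...2.....
After op 3 (delete): buffer="hbjdscpv" (len 8), cursors c1@0 c2@3, authorship ........
After op 4 (add_cursor(0)): buffer="hbjdscpv" (len 8), cursors c1@0 c3@0 c2@3, authorship ........
After op 5 (insert('z')): buffer="zzhbjzdscpv" (len 11), cursors c1@2 c3@2 c2@6, authorship 13...2.....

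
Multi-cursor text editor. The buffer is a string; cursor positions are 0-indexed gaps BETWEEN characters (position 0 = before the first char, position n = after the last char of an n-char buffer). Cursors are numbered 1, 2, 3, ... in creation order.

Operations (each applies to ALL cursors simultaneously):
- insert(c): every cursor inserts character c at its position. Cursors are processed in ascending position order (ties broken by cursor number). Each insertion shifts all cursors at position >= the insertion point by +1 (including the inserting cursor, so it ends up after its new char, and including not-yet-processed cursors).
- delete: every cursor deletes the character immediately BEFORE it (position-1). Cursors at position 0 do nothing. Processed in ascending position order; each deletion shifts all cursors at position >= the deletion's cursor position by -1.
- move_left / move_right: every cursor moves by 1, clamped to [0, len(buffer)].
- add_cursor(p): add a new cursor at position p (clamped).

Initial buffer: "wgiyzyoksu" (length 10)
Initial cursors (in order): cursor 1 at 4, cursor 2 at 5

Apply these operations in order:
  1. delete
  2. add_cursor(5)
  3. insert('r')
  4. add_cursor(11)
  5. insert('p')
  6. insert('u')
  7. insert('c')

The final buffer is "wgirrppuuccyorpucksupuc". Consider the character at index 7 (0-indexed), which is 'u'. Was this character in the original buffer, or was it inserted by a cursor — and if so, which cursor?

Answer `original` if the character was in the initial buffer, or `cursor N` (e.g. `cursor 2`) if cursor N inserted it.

After op 1 (delete): buffer="wgiyoksu" (len 8), cursors c1@3 c2@3, authorship ........
After op 2 (add_cursor(5)): buffer="wgiyoksu" (len 8), cursors c1@3 c2@3 c3@5, authorship ........
After op 3 (insert('r')): buffer="wgirryorksu" (len 11), cursors c1@5 c2@5 c3@8, authorship ...12..3...
After op 4 (add_cursor(11)): buffer="wgirryorksu" (len 11), cursors c1@5 c2@5 c3@8 c4@11, authorship ...12..3...
After op 5 (insert('p')): buffer="wgirrppyorpksup" (len 15), cursors c1@7 c2@7 c3@11 c4@15, authorship ...1212..33...4
After op 6 (insert('u')): buffer="wgirrppuuyorpuksupu" (len 19), cursors c1@9 c2@9 c3@14 c4@19, authorship ...121212..333...44
After op 7 (insert('c')): buffer="wgirrppuuccyorpucksupuc" (len 23), cursors c1@11 c2@11 c3@17 c4@23, authorship ...12121212..3333...444
Authorship (.=original, N=cursor N): . . . 1 2 1 2 1 2 1 2 . . 3 3 3 3 . . . 4 4 4
Index 7: author = 1

Answer: cursor 1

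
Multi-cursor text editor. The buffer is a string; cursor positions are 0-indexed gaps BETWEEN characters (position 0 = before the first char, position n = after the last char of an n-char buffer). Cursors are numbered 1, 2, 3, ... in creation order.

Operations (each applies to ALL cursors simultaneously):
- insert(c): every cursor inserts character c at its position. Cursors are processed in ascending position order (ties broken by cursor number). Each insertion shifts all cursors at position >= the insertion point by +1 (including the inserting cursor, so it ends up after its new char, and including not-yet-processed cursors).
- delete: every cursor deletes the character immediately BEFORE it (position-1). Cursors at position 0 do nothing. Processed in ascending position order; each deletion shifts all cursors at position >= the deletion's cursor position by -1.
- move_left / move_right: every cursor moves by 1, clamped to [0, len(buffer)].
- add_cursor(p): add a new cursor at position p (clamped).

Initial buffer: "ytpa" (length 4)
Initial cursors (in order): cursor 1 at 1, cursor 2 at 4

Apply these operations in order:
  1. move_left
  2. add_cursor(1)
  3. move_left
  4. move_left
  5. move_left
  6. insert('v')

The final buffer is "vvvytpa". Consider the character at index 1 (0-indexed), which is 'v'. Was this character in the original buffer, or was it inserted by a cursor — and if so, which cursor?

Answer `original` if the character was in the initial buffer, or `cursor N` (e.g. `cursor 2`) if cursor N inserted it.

After op 1 (move_left): buffer="ytpa" (len 4), cursors c1@0 c2@3, authorship ....
After op 2 (add_cursor(1)): buffer="ytpa" (len 4), cursors c1@0 c3@1 c2@3, authorship ....
After op 3 (move_left): buffer="ytpa" (len 4), cursors c1@0 c3@0 c2@2, authorship ....
After op 4 (move_left): buffer="ytpa" (len 4), cursors c1@0 c3@0 c2@1, authorship ....
After op 5 (move_left): buffer="ytpa" (len 4), cursors c1@0 c2@0 c3@0, authorship ....
After op 6 (insert('v')): buffer="vvvytpa" (len 7), cursors c1@3 c2@3 c3@3, authorship 123....
Authorship (.=original, N=cursor N): 1 2 3 . . . .
Index 1: author = 2

Answer: cursor 2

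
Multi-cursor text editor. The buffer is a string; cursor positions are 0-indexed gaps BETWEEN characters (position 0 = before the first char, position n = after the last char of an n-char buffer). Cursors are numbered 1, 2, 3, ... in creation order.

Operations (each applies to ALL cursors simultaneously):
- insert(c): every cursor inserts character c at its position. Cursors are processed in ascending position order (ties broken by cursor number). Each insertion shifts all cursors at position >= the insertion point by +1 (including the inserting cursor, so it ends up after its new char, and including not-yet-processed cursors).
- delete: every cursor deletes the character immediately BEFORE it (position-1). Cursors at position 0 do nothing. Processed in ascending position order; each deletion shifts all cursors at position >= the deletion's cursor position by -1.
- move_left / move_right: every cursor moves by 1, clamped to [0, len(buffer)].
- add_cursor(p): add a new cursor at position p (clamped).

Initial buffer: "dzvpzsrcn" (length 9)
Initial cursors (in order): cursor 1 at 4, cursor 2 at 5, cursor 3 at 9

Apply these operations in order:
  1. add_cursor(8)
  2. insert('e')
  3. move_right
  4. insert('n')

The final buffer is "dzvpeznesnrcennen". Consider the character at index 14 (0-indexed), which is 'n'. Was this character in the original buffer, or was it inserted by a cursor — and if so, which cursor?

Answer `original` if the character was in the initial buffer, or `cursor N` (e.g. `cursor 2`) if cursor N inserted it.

Answer: cursor 4

Derivation:
After op 1 (add_cursor(8)): buffer="dzvpzsrcn" (len 9), cursors c1@4 c2@5 c4@8 c3@9, authorship .........
After op 2 (insert('e')): buffer="dzvpezesrcene" (len 13), cursors c1@5 c2@7 c4@11 c3@13, authorship ....1.2...4.3
After op 3 (move_right): buffer="dzvpezesrcene" (len 13), cursors c1@6 c2@8 c4@12 c3@13, authorship ....1.2...4.3
After op 4 (insert('n')): buffer="dzvpeznesnrcennen" (len 17), cursors c1@7 c2@10 c4@15 c3@17, authorship ....1.12.2..4.433
Authorship (.=original, N=cursor N): . . . . 1 . 1 2 . 2 . . 4 . 4 3 3
Index 14: author = 4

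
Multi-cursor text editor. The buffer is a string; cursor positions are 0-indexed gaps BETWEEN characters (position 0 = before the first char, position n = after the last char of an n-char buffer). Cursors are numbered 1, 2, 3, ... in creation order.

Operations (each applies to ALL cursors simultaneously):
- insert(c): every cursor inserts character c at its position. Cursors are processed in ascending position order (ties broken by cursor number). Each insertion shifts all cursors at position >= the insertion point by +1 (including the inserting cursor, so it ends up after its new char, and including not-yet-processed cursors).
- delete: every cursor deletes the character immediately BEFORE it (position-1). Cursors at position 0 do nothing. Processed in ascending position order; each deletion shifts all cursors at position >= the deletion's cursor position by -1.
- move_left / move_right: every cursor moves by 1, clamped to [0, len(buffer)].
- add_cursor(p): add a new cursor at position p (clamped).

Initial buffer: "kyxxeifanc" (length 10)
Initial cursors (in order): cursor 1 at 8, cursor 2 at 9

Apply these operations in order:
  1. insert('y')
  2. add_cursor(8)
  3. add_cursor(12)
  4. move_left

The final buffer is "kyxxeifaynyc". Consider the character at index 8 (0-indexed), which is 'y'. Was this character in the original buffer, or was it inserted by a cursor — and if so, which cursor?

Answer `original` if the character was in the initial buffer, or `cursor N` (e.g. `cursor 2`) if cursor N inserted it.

Answer: cursor 1

Derivation:
After op 1 (insert('y')): buffer="kyxxeifaynyc" (len 12), cursors c1@9 c2@11, authorship ........1.2.
After op 2 (add_cursor(8)): buffer="kyxxeifaynyc" (len 12), cursors c3@8 c1@9 c2@11, authorship ........1.2.
After op 3 (add_cursor(12)): buffer="kyxxeifaynyc" (len 12), cursors c3@8 c1@9 c2@11 c4@12, authorship ........1.2.
After op 4 (move_left): buffer="kyxxeifaynyc" (len 12), cursors c3@7 c1@8 c2@10 c4@11, authorship ........1.2.
Authorship (.=original, N=cursor N): . . . . . . . . 1 . 2 .
Index 8: author = 1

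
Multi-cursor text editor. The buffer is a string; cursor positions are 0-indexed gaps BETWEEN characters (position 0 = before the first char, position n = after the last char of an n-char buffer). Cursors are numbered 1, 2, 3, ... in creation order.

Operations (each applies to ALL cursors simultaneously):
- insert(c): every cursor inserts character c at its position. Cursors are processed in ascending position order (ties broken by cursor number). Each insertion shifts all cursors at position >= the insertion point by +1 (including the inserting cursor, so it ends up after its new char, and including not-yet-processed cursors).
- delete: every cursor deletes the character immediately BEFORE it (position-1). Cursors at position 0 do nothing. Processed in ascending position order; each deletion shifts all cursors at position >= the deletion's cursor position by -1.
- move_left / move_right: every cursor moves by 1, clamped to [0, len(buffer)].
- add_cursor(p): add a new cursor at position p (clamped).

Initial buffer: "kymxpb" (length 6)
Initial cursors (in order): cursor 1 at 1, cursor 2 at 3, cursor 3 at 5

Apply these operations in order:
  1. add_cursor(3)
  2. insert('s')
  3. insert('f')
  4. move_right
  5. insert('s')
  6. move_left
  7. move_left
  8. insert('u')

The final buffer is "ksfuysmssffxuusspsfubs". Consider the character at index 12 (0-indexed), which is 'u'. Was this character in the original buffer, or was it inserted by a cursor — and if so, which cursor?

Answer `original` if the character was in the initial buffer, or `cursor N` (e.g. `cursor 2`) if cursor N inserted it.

Answer: cursor 2

Derivation:
After op 1 (add_cursor(3)): buffer="kymxpb" (len 6), cursors c1@1 c2@3 c4@3 c3@5, authorship ......
After op 2 (insert('s')): buffer="ksymssxpsb" (len 10), cursors c1@2 c2@6 c4@6 c3@9, authorship .1..24..3.
After op 3 (insert('f')): buffer="ksfymssffxpsfb" (len 14), cursors c1@3 c2@9 c4@9 c3@13, authorship .11..2424..33.
After op 4 (move_right): buffer="ksfymssffxpsfb" (len 14), cursors c1@4 c2@10 c4@10 c3@14, authorship .11..2424..33.
After op 5 (insert('s')): buffer="ksfysmssffxsspsfbs" (len 18), cursors c1@5 c2@13 c4@13 c3@18, authorship .11.1.2424.24.33.3
After op 6 (move_left): buffer="ksfysmssffxsspsfbs" (len 18), cursors c1@4 c2@12 c4@12 c3@17, authorship .11.1.2424.24.33.3
After op 7 (move_left): buffer="ksfysmssffxsspsfbs" (len 18), cursors c1@3 c2@11 c4@11 c3@16, authorship .11.1.2424.24.33.3
After op 8 (insert('u')): buffer="ksfuysmssffxuusspsfubs" (len 22), cursors c1@4 c2@14 c4@14 c3@20, authorship .111.1.2424.2424.333.3
Authorship (.=original, N=cursor N): . 1 1 1 . 1 . 2 4 2 4 . 2 4 2 4 . 3 3 3 . 3
Index 12: author = 2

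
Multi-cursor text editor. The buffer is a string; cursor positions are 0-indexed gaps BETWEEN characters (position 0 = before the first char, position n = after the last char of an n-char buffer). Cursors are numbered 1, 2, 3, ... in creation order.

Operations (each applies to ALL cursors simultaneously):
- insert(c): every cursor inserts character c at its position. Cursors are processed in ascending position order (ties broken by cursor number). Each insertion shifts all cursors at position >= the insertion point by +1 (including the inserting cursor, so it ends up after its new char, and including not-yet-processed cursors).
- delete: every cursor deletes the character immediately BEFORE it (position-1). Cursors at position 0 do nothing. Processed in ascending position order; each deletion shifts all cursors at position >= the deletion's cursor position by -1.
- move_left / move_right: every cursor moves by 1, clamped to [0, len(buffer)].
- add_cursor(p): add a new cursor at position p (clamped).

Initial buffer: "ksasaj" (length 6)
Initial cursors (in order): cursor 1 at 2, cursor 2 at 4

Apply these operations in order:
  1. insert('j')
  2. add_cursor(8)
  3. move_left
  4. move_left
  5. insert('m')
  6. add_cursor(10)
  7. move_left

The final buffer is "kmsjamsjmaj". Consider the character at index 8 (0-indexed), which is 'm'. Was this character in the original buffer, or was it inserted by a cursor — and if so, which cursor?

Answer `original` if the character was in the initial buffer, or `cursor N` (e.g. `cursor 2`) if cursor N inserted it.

After op 1 (insert('j')): buffer="ksjasjaj" (len 8), cursors c1@3 c2@6, authorship ..1..2..
After op 2 (add_cursor(8)): buffer="ksjasjaj" (len 8), cursors c1@3 c2@6 c3@8, authorship ..1..2..
After op 3 (move_left): buffer="ksjasjaj" (len 8), cursors c1@2 c2@5 c3@7, authorship ..1..2..
After op 4 (move_left): buffer="ksjasjaj" (len 8), cursors c1@1 c2@4 c3@6, authorship ..1..2..
After op 5 (insert('m')): buffer="kmsjamsjmaj" (len 11), cursors c1@2 c2@6 c3@9, authorship .1.1.2.23..
After op 6 (add_cursor(10)): buffer="kmsjamsjmaj" (len 11), cursors c1@2 c2@6 c3@9 c4@10, authorship .1.1.2.23..
After op 7 (move_left): buffer="kmsjamsjmaj" (len 11), cursors c1@1 c2@5 c3@8 c4@9, authorship .1.1.2.23..
Authorship (.=original, N=cursor N): . 1 . 1 . 2 . 2 3 . .
Index 8: author = 3

Answer: cursor 3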